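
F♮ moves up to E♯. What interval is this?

augmented seventh

The letter names run F→E, a span of 6 letter steps, so the interval is some kind of seventh.
F to E# is 12 semitones. A major seventh is 11, so 12 makes it augmented.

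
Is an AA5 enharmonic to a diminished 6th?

A doubly augmented fifth spans 9 semitones; a diminished sixth spans 7.
The spans differ, so they are not enharmonic equivalents.

No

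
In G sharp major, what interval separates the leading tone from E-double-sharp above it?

major seventh

The leading tone of G# major is F##.
F## up to E##: letters F→E make it a seventh; 11 semitones makes it major.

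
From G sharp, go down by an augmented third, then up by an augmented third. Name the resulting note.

G#

An augmented third down from G# is Eb (letter E, 5 semitones down).
An augmented third up from Eb is G# (letter G, 5 semitones up).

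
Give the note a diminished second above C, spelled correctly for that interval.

C up a major second is D, so the target letter is D.
From C, a diminished second is 0 semitones up: Dbb.

Dbb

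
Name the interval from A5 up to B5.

The letter names run A→B, a span of 1 letter step, so the interval is some kind of second.
A to B is 2 semitones. A major second is 2, so 2 makes it major.

major second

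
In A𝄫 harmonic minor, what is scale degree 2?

Bbb

Degree 2 takes the letter 1 step above A, which is B.
In harmonic minor, degree 2 sits 2 semitones above the tonic. Abb + 2 semitones is pitch class 9, spelled on B as Bbb.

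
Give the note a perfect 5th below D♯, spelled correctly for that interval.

A fifth below D lands on the letter G.
A perfect fifth spans 7 semitones, so D# moves to pitch class 8. On the letter G that is G#.

G#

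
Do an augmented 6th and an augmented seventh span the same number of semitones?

No

An augmented sixth spans 10 semitones; an augmented seventh spans 12.
The spans differ, so they are not enharmonic equivalents.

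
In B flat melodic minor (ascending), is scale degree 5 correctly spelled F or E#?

Each scale degree takes a distinct letter name. Degree 5 of a scale on B must use the letter F.
F and E# are enharmonically the same pitch, but only F uses the letter F, so it is the correct spelling here.

F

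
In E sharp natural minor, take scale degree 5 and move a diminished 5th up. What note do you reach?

Scale degree 5 of E# natural minor is B#.
A diminished fifth (6 semitones) above B# lands on the letter F, giving F#.

F#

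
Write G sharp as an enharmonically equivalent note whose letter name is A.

Ab

Plain A sits 1 semitone above G#, so on the letter A the same pitch needs a flat: Ab.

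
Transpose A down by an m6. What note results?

A down a major sixth is C, so the target letter is C.
From A, a minor sixth is 8 semitones down: C#.

C#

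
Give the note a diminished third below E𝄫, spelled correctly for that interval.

E down a major third is C, so the target letter is C.
From Ebb, a diminished third is 2 semitones down: C.

C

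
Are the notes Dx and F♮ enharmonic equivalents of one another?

No

Two spellings are enharmonically equivalent only if they share a pitch class.
Here D## → 4, F → 5; 4 ≠ 5, so they are not.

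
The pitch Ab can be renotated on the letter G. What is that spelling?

G#

Ab is pitch class 8. The letter G alone is pitch class 7.
To reach pitch class 8 from G requires an offset of +1 semitone, i.e. sharp: G#.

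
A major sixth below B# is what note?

D#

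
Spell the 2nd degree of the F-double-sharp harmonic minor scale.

The F## harmonic minor scale runs F## G## A# B# C## D# E##.
Degree 2 is G##.

G##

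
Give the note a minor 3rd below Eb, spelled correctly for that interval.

C

A third below E lands on the letter C.
A minor third spans 3 semitones, so Eb moves to pitch class 0. On the letter C that is C.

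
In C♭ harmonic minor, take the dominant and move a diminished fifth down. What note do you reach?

C

The dominant of Cb harmonic minor is Gb.
A diminished fifth (6 semitones) below Gb lands on the letter C, giving C.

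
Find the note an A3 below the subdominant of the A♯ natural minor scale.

Bb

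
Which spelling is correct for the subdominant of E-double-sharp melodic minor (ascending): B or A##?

A##

Each scale degree takes a distinct letter name. Degree 4 of a scale on E must use the letter A.
A## and B are enharmonically the same pitch, but only A## uses the letter A, so it is the correct spelling here.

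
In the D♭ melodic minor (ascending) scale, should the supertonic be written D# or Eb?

Eb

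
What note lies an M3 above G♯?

A third above G lands on the letter B.
A major third spans 4 semitones, so G# moves to pitch class 0. On the letter B that is B#.

B#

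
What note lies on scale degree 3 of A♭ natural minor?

Cb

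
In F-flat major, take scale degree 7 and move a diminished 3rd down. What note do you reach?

C#

Scale degree 7 of Fb major is Eb.
A diminished third (2 semitones) below Eb lands on the letter C, giving C#.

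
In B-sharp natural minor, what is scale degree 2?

C##

Degree 2 takes the letter 1 step above B, which is C.
In natural minor, degree 2 sits 2 semitones above the tonic. B# + 2 semitones is pitch class 2, spelled on C as C##.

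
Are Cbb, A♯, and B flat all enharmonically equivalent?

Cbb is pitch class 10; A# is pitch class 10; Bb is pitch class 10.
All spellings map to pitch class 10, so they are enharmonically equivalent.

Yes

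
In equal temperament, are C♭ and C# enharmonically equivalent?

Two spellings are enharmonically equivalent only if they share a pitch class.
Here Cb → 11, C# → 1; 1 ≠ 11, so they are not.

No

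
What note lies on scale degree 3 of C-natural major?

E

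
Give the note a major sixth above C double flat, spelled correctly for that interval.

C up a major sixth is A, so the target letter is A.
From Cbb, a major sixth is 9 semitones up: Abb.

Abb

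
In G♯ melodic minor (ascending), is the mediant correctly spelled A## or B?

B

Each scale degree takes a distinct letter name. Degree 3 of a scale on G must use the letter B.
B and A## are enharmonically the same pitch, but only B uses the letter B, so it is the correct spelling here.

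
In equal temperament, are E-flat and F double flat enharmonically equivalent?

Yes

Eb = pitch class 3 and Fbb = pitch class 3 — the same pitch class, so they are enharmonic equivalents.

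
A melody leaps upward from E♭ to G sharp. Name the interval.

augmented third

Counting letters E–F–G gives a third.
Eb→G# = 5 semitones, 1 wider than the major third (4), so augmented.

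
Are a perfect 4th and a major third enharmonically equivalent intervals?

No

A perfect fourth spans 5 semitones; a major third spans 4.
The spans differ, so they are not enharmonic equivalents.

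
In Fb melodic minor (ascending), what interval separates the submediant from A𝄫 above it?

diminished fifth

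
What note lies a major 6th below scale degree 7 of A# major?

Scale degree 7 of A# major is G##.
A major sixth (9 semitones) below G## lands on the letter B, giving B#.

B#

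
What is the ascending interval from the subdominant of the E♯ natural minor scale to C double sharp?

major third

The subdominant of E# natural minor is A#.
A# up to C##: letters A→C make it a third; 4 semitones makes it major.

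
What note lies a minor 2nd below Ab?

G

A down a major second is G, so the target letter is G.
From Ab, a minor second is 1 semitone down: G.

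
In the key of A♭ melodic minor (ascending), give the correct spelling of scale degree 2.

Degree 2 takes the letter 1 step above A, which is B.
In melodic minor (ascending), degree 2 sits 2 semitones above the tonic. Ab + 2 semitones is pitch class 10, spelled on B as Bb.

Bb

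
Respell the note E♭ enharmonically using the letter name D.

Plain D sits 1 semitone below Eb, so on the letter D the same pitch needs a sharp: D#.

D#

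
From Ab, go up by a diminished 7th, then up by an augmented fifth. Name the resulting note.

A diminished seventh up from Ab is Gbb (letter G, 9 semitones up).
An augmented fifth up from Gbb is Db (letter D, 8 semitones up).

Db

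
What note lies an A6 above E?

C##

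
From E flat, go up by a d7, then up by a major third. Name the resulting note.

A diminished seventh up from Eb is Dbb (letter D, 9 semitones up).
A major third up from Dbb is Fb (letter F, 4 semitones up).

Fb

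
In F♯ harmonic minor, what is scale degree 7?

E#

Degree 7 takes the letter 6 steps above F, which is E.
In harmonic minor, degree 7 sits 11 semitones above the tonic. F# + 11 semitones is pitch class 5, spelled on E as E#.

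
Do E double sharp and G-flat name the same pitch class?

Yes

E## = pitch class 6 and Gb = pitch class 6 — the same pitch class, so they are enharmonic equivalents.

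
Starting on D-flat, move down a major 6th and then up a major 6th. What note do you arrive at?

Db

A major sixth down from Db is Fb (letter F, 9 semitones down).
A major sixth up from Fb is Db (letter D, 9 semitones up).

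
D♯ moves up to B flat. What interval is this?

diminished sixth

Counting letters D–E–F–G–A–B gives a sixth.
D#→Bb = 7 semitones, 2 narrower than the major sixth (9), so diminished.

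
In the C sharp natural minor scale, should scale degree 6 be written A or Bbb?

A

Each scale degree takes a distinct letter name. Degree 6 of a scale on C must use the letter A.
A and Bbb are enharmonically the same pitch, but only A uses the letter A, so it is the correct spelling here.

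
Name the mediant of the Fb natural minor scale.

The Fb natural minor scale runs Fb Gb Abb Bbb Cb Dbb Ebb.
Degree 3 is Abb.

Abb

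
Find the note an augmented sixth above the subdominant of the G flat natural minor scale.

A

The subdominant of Gb natural minor is Cb.
An augmented sixth (10 semitones) above Cb lands on the letter A, giving A.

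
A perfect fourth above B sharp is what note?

E#

A fourth above B lands on the letter E.
A perfect fourth spans 5 semitones, so B# moves to pitch class 5. On the letter E that is E#.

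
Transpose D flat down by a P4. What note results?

D down a perfect fourth is A, so the target letter is A.
From Db, a perfect fourth is 5 semitones down: Ab.

Ab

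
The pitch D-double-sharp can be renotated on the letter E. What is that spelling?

E

D## is pitch class 4. The letter E alone is pitch class 4.
Pitch class 4 on E needs no accidental: E.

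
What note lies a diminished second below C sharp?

B##

C down a major second is Bb, so the target letter is B.
From C#, a diminished second is 0 semitones down: B##.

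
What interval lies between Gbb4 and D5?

doubly augmented fifth

The letter names run G→D, a span of 4 letter steps, so the interval is some kind of fifth.
Gbb to D is 9 semitones. A perfect fifth is 7, so 9 makes it doubly augmented.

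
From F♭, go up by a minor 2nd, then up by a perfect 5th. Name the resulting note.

A minor second up from Fb is Gbb (letter G, 1 semitone up).
A perfect fifth up from Gbb is Dbb (letter D, 7 semitones up).

Dbb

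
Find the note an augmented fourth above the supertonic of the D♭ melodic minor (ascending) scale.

The supertonic of Db melodic minor (ascending) is Eb.
An augmented fourth (6 semitones) above Eb lands on the letter A, giving A.

A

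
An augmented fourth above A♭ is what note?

D

A fourth above A lands on the letter D.
An augmented fourth spans 6 semitones, so Ab moves to pitch class 2. On the letter D that is D.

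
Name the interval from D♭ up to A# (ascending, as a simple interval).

doubly augmented fifth

The letter names run D→A, a span of 4 letter steps, so the interval is some kind of fifth.
Db to A# is 9 semitones. A perfect fifth is 7, so 9 makes it doubly augmented.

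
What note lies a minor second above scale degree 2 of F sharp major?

Scale degree 2 of F# major is G#.
A minor second (1 semitone) above G# lands on the letter A, giving A.

A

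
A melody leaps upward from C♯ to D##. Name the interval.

augmented second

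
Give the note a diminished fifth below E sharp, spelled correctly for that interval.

A##

A fifth below E lands on the letter A.
A diminished fifth spans 6 semitones, so E# moves to pitch class 11. On the letter A that is A##.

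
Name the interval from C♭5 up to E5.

augmented third

Counting letters C–D–E gives a third.
Cb→E = 5 semitones, 1 wider than the major third (4), so augmented.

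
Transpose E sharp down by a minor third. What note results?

C##

E down a major third is C, so the target letter is C.
From E#, a minor third is 3 semitones down: C##.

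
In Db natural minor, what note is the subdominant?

The Db natural minor scale runs Db Eb Fb Gb Ab Bbb Cb.
Degree 4 is Gb.

Gb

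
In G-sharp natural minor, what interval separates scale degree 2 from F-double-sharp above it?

major sixth

Scale degree 2 of G# natural minor is A#.
A# up to F##: letters A→F make it a sixth; 9 semitones makes it major.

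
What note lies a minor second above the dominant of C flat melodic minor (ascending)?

The dominant of Cb melodic minor (ascending) is Gb.
A minor second (1 semitone) above Gb lands on the letter A, giving Abb.

Abb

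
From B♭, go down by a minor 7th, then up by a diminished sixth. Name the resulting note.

A minor seventh down from Bb is C (letter C, 10 semitones down).
A diminished sixth up from C is Abb (letter A, 7 semitones up).

Abb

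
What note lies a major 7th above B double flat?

Ab

A seventh above B lands on the letter A.
A major seventh spans 11 semitones, so Bbb moves to pitch class 8. On the letter A that is Ab.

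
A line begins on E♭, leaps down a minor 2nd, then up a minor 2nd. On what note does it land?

Eb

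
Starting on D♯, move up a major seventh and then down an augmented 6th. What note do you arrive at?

A major seventh up from D# is C## (letter C, 11 semitones up).
An augmented sixth down from C## is E (letter E, 10 semitones down).

E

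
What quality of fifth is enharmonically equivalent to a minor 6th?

A minor sixth spans 8 semitones.
A fifth spanning 8 semitones is augmented (the perfect fifth is 7).

augmented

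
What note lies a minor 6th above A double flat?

Fbb

A sixth above A lands on the letter F.
A minor sixth spans 8 semitones, so Abb moves to pitch class 3. On the letter F that is Fbb.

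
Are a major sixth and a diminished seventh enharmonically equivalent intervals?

Yes

A major sixth spans 9 semitones; a diminished seventh spans 9.
They are enharmonically equivalent.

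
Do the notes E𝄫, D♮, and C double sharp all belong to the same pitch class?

Yes

Ebb = pitch class 2 and D = pitch class 2 and C## = pitch class 2 — the same pitch class, so they are enharmonic equivalents.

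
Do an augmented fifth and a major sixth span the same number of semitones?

No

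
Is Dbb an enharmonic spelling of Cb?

No

Dbb is pitch class 0; Cb is pitch class 11.
The pitch classes differ (0 vs. 11), so they are not enharmonic equivalents.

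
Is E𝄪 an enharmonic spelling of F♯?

Yes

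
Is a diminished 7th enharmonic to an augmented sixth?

No

A diminished seventh spans 9 semitones; an augmented sixth spans 10.
The spans differ, so they are not enharmonic equivalents.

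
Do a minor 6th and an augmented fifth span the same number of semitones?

Yes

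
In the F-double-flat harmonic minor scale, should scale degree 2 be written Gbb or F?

Each scale degree takes a distinct letter name. Degree 2 of a scale on F must use the letter G.
Gbb and F are enharmonically the same pitch, but only Gbb uses the letter G, so it is the correct spelling here.

Gbb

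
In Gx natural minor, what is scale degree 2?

Degree 2 takes the letter 1 step above G, which is A.
In natural minor, degree 2 sits 2 semitones above the tonic. G## + 2 semitones is pitch class 11, spelled on A as A##.

A##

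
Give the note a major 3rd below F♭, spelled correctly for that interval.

Dbb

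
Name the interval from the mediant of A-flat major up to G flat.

The mediant of Ab major is C.
C up to Gb: letters C→G make it a fifth; 6 semitones makes it diminished.

diminished fifth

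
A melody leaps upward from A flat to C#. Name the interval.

augmented third

The letter names run A→C, a span of 2 letter steps, so the interval is some kind of third.
Ab to C# is 5 semitones. A major third is 4, so 5 makes it augmented.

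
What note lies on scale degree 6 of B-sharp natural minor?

G#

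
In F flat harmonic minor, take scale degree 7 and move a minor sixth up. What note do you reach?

Cb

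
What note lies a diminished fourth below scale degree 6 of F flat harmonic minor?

Ab

Scale degree 6 of Fb harmonic minor is Dbb.
A diminished fourth (4 semitones) below Dbb lands on the letter A, giving Ab.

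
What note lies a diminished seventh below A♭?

B

A seventh below A lands on the letter B.
A diminished seventh spans 9 semitones, so Ab moves to pitch class 11. On the letter B that is B.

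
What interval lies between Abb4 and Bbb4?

The letter names run A→B, a span of 1 letter step, so the interval is some kind of second.
Abb to Bbb is 2 semitones. A major second is 2, so 2 makes it major.

major second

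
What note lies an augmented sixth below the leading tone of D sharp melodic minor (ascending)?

E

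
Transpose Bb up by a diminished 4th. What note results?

Ebb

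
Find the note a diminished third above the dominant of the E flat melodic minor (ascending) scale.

The dominant of Eb melodic minor (ascending) is Bb.
A diminished third (2 semitones) above Bb lands on the letter D, giving Dbb.

Dbb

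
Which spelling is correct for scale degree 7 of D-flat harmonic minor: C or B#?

C

Each scale degree takes a distinct letter name. Degree 7 of a scale on D must use the letter C.
C and B# are enharmonically the same pitch, but only C uses the letter C, so it is the correct spelling here.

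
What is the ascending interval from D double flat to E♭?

The letter names run D→E, a span of 1 letter step, so the interval is some kind of second.
Dbb to Eb is 3 semitones. A major second is 2, so 3 makes it augmented.

augmented second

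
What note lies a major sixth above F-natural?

D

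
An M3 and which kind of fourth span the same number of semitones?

diminished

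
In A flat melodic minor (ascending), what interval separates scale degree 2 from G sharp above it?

Scale degree 2 of Ab melodic minor (ascending) is Bb.
Bb up to G#: letters B→G make it a sixth; 10 semitones makes it augmented.

augmented sixth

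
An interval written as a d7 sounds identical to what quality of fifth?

A diminished seventh spans 9 semitones.
A fifth spanning 9 semitones is doubly augmented (the perfect fifth is 7).

doubly augmented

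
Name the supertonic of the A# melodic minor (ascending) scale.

Degree 2 takes the letter 1 step above A, which is B.
In melodic minor (ascending), degree 2 sits 2 semitones above the tonic. A# + 2 semitones is pitch class 0, spelled on B as B#.

B#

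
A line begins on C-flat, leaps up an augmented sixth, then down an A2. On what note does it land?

Gb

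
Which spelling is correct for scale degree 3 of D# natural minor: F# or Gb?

Each scale degree takes a distinct letter name. Degree 3 of a scale on D must use the letter F.
F# and Gb are enharmonically the same pitch, but only F# uses the letter F, so it is the correct spelling here.

F#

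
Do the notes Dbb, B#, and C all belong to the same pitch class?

Dbb is pitch class 0; B# is pitch class 0; C is pitch class 0.
All spellings map to pitch class 0, so they are enharmonically equivalent.

Yes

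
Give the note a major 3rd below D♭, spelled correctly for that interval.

A third below D lands on the letter B.
A major third spans 4 semitones, so Db moves to pitch class 9. On the letter B that is Bbb.

Bbb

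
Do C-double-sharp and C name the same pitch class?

No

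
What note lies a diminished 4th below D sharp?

A##

A fourth below D lands on the letter A.
A diminished fourth spans 4 semitones, so D# moves to pitch class 11. On the letter A that is A##.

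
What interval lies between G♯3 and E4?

minor sixth

Counting letters G–A–B–C–D–E gives a sixth.
G#→E = 8 semitones, 1 narrower than the major sixth (9), so minor.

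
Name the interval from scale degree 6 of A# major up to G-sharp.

minor second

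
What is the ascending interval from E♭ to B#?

doubly augmented fifth

Counting letters E–F–G–A–B gives a fifth.
Eb→B# = 9 semitones, 2 wider than the perfect fifth (7), so doubly augmented.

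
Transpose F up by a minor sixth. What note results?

Db

F up a major sixth is D, so the target letter is D.
From F, a minor sixth is 8 semitones up: Db.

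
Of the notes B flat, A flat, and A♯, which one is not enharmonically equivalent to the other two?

In 12-tone equal temperament, enharmonic equivalents share a pitch class. Bb is pitch class 10; Ab is pitch class 8; A# is pitch class 10.
Bb and A# share pitch class 10, while Ab is pitch class 8.

Ab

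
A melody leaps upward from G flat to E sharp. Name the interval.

doubly augmented sixth

The letter names run G→E, a span of 5 letter steps, so the interval is some kind of sixth.
Gb to E# is 11 semitones. A major sixth is 9, so 11 makes it doubly augmented.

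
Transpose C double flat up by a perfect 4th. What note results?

Fbb

A fourth above C lands on the letter F.
A perfect fourth spans 5 semitones, so Cbb moves to pitch class 3. On the letter F that is Fbb.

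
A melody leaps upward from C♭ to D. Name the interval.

The letter names run C→D, a span of 1 letter step, so the interval is some kind of second.
Cb to D is 3 semitones. A major second is 2, so 3 makes it augmented.

augmented second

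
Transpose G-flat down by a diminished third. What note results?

A third below G lands on the letter E.
A diminished third spans 2 semitones, so Gb moves to pitch class 4. On the letter E that is E.

E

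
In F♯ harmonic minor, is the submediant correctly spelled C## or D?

D

Each scale degree takes a distinct letter name. Degree 6 of a scale on F must use the letter D.
D and C## are enharmonically the same pitch, but only D uses the letter D, so it is the correct spelling here.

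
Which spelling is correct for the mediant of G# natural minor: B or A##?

B

Each scale degree takes a distinct letter name. Degree 3 of a scale on G must use the letter B.
B and A## are enharmonically the same pitch, but only B uses the letter B, so it is the correct spelling here.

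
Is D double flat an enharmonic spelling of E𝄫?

No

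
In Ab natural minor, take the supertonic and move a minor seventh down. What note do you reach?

C

The supertonic of Ab natural minor is Bb.
A minor seventh (10 semitones) below Bb lands on the letter C, giving C.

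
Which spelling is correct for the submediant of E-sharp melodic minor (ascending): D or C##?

Each scale degree takes a distinct letter name. Degree 6 of a scale on E must use the letter C.
C## and D are enharmonically the same pitch, but only C## uses the letter C, so it is the correct spelling here.

C##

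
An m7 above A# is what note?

A seventh above A lands on the letter G.
A minor seventh spans 10 semitones, so A# moves to pitch class 8. On the letter G that is G#.

G#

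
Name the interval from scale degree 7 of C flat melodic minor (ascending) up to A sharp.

Scale degree 7 of Cb melodic minor (ascending) is Bb.
Bb up to A#: letters B→A make it a seventh; 12 semitones makes it augmented.

augmented seventh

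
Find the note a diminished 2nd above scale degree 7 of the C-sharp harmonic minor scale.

C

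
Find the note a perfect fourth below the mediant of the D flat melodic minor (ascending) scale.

Cb

The mediant of Db melodic minor (ascending) is Fb.
A perfect fourth (5 semitones) below Fb lands on the letter C, giving Cb.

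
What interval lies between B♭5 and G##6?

doubly augmented sixth

The letter names run B→G, a span of 5 letter steps, so the interval is some kind of sixth.
Bb to G## is 11 semitones. A major sixth is 9, so 11 makes it doubly augmented.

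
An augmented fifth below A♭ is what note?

Dbb

A fifth below A lands on the letter D.
An augmented fifth spans 8 semitones, so Ab moves to pitch class 0. On the letter D that is Dbb.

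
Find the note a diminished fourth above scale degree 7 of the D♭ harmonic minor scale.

Fb

Scale degree 7 of Db harmonic minor is C.
A diminished fourth (4 semitones) above C lands on the letter F, giving Fb.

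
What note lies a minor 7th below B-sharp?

C##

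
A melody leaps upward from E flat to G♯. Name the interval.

Counting letters E–F–G gives a third.
Eb→G# = 5 semitones, 1 wider than the major third (4), so augmented.

augmented third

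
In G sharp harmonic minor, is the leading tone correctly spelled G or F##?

F##

Each scale degree takes a distinct letter name. Degree 7 of a scale on G must use the letter F.
F## and G are enharmonically the same pitch, but only F## uses the letter F, so it is the correct spelling here.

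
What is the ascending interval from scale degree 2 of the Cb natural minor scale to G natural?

Scale degree 2 of Cb natural minor is Db.
Db up to G: letters D→G make it a fourth; 6 semitones makes it augmented.

augmented fourth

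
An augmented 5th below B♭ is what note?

Ebb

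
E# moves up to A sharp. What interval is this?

perfect fourth

Counting letters E–F–G–A gives a fourth.
E#→A# = 5 semitones, exactly the perfect fourth.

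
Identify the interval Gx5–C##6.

Counting letters G–A–B–C gives a fourth.
G##→C## = 5 semitones, exactly the perfect fourth.

perfect fourth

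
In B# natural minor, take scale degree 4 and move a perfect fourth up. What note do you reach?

A#

Scale degree 4 of B# natural minor is E#.
A perfect fourth (5 semitones) above E# lands on the letter A, giving A#.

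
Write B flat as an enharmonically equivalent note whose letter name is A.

Bb is pitch class 10. The letter A alone is pitch class 9.
To reach pitch class 10 from A requires an offset of +1 semitone, i.e. sharp: A#.

A#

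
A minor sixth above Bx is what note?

A sixth above B lands on the letter G.
A minor sixth spans 8 semitones, so B## moves to pitch class 9. On the letter G that is G##.

G##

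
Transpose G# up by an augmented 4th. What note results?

C##

G up a perfect fourth is C, so the target letter is C.
From G#, an augmented fourth is 6 semitones up: C##.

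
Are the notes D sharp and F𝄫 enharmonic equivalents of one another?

D# = pitch class 3 and Fbb = pitch class 3 — the same pitch class, so they are enharmonic equivalents.

Yes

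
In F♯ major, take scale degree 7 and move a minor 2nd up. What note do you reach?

F#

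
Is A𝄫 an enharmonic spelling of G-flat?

Two spellings are enharmonically equivalent only if they share a pitch class.
Here Abb → 7, Gb → 6; 6 ≠ 7, so they are not.

No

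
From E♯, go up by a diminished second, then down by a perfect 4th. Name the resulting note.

A diminished second up from E# is F (letter F, 0 semitones up).
A perfect fourth down from F is C (letter C, 5 semitones down).

C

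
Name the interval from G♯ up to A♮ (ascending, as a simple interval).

minor second

The letter names run G→A, a span of 1 letter step, so the interval is some kind of second.
G# to A is 1 semitone. A major second is 2, so 1 makes it minor.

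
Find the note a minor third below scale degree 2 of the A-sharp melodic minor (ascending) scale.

Scale degree 2 of A# melodic minor (ascending) is B#.
A minor third (3 semitones) below B# lands on the letter G, giving G##.

G##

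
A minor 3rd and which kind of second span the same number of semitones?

augmented

A minor third spans 3 semitones.
A second spanning 3 semitones is augmented (the major second is 2).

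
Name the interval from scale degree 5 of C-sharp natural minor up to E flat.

Scale degree 5 of C# natural minor is G#.
G# up to Eb: letters G→E make it a sixth; 7 semitones makes it diminished.

diminished sixth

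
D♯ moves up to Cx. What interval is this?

major seventh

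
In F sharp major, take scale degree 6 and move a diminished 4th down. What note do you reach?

A##

Scale degree 6 of F# major is D#.
A diminished fourth (4 semitones) below D# lands on the letter A, giving A##.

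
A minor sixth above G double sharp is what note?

E#

A sixth above G lands on the letter E.
A minor sixth spans 8 semitones, so G## moves to pitch class 5. On the letter E that is E#.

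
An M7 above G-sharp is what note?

A seventh above G lands on the letter F.
A major seventh spans 11 semitones, so G# moves to pitch class 7. On the letter F that is F##.

F##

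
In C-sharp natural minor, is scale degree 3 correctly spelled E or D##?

E

Each scale degree takes a distinct letter name. Degree 3 of a scale on C must use the letter E.
E and D## are enharmonically the same pitch, but only E uses the letter E, so it is the correct spelling here.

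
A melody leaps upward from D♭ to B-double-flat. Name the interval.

minor sixth

Counting letters D–E–F–G–A–B gives a sixth.
Db→Bbb = 8 semitones, 1 narrower than the major sixth (9), so minor.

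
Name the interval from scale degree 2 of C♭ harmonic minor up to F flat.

Scale degree 2 of Cb harmonic minor is Db.
Db up to Fb: letters D→F make it a third; 3 semitones makes it minor.

minor third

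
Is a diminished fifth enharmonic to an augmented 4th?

Yes

A diminished fifth spans 6 semitones; an augmented fourth spans 6.
They are enharmonically equivalent.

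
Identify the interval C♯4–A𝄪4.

augmented sixth

Counting letters C–D–E–F–G–A gives a sixth.
C#→A## = 10 semitones, 1 wider than the major sixth (9), so augmented.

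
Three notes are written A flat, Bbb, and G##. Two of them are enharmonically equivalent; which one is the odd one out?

In 12-tone equal temperament, enharmonic equivalents share a pitch class. Ab is pitch class 8; Bbb is pitch class 9; G## is pitch class 9.
Bbb and G## share pitch class 9, while Ab is pitch class 8.

Ab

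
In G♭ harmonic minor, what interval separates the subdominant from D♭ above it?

The subdominant of Gb harmonic minor is Cb.
Cb up to Db: letters C→D make it a second; 2 semitones makes it major.

major second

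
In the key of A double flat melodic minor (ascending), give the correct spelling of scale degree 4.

Dbb

Degree 4 takes the letter 3 steps above A, which is D.
In melodic minor (ascending), degree 4 sits 5 semitones above the tonic. Abb + 5 semitones is pitch class 0, spelled on D as Dbb.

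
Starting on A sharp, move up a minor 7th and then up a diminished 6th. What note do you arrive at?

Eb

A minor seventh up from A# is G# (letter G, 10 semitones up).
A diminished sixth up from G# is Eb (letter E, 7 semitones up).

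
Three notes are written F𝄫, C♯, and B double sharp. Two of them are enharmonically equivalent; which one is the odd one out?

In 12-tone equal temperament, enharmonic equivalents share a pitch class. Fbb is pitch class 3; C# is pitch class 1; B## is pitch class 1.
C# and B## share pitch class 1, while Fbb is pitch class 3.

Fbb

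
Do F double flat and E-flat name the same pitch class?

Yes

Fbb = pitch class 3 and Eb = pitch class 3 — the same pitch class, so they are enharmonic equivalents.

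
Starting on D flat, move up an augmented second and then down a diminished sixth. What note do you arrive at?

An augmented second up from Db is E (letter E, 3 semitones up).
A diminished sixth down from E is G## (letter G, 7 semitones down).

G##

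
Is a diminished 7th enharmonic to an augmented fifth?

No

A diminished seventh spans 9 semitones; an augmented fifth spans 8.
The spans differ, so they are not enharmonic equivalents.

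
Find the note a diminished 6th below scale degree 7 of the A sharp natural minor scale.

B##

Scale degree 7 of A# natural minor is G#.
A diminished sixth (7 semitones) below G# lands on the letter B, giving B##.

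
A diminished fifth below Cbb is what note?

Fb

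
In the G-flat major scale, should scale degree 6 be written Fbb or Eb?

Each scale degree takes a distinct letter name. Degree 6 of a scale on G must use the letter E.
Eb and Fbb are enharmonically the same pitch, but only Eb uses the letter E, so it is the correct spelling here.

Eb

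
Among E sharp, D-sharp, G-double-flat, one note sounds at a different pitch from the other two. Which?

In 12-tone equal temperament, enharmonic equivalents share a pitch class. E# is pitch class 5; D# is pitch class 3; Gbb is pitch class 5.
E# and Gbb share pitch class 5, while D# is pitch class 3.

D#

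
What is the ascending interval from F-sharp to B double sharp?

doubly augmented fourth

The letter names run F→B, a span of 3 letter steps, so the interval is some kind of fourth.
F# to B## is 7 semitones. A perfect fourth is 5, so 7 makes it doubly augmented.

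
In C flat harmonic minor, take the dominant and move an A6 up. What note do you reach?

The dominant of Cb harmonic minor is Gb.
An augmented sixth (10 semitones) above Gb lands on the letter E, giving E.

E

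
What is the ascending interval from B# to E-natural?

Counting letters B–C–D–E gives a fourth.
B#→E = 4 semitones, 1 narrower than the perfect fourth (5), so diminished.

diminished fourth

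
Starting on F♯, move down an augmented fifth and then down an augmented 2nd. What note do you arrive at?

An augmented fifth down from F# is Bb (letter B, 8 semitones down).
An augmented second down from Bb is Abb (letter A, 3 semitones down).

Abb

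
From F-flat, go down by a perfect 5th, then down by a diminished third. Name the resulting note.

G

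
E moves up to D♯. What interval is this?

Counting letters E–F–G–A–B–C–D gives a seventh.
E→D# = 11 semitones, exactly the major seventh.

major seventh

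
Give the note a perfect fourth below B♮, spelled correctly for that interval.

A fourth below B lands on the letter F.
A perfect fourth spans 5 semitones, so B moves to pitch class 6. On the letter F that is F#.

F#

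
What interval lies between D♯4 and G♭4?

The letter names run D→G, a span of 3 letter steps, so the interval is some kind of fourth.
D# to Gb is 3 semitones. A perfect fourth is 5, so 3 makes it doubly diminished.

doubly diminished fourth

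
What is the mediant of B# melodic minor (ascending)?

D#

Degree 3 takes the letter 2 steps above B, which is D.
In melodic minor (ascending), degree 3 sits 3 semitones above the tonic. B# + 3 semitones is pitch class 3, spelled on D as D#.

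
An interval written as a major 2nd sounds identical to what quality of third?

diminished

A major second spans 2 semitones.
A third spanning 2 semitones is diminished (the major third is 4).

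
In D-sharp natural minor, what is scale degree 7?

The D# natural minor scale runs D# E# F# G# A# B C#.
Degree 7 is C#.

C#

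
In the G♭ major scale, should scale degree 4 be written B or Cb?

Cb

Each scale degree takes a distinct letter name. Degree 4 of a scale on G must use the letter C.
Cb and B are enharmonically the same pitch, but only Cb uses the letter C, so it is the correct spelling here.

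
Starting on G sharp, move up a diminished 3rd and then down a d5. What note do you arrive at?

A diminished third up from G# is Bb (letter B, 2 semitones up).
A diminished fifth down from Bb is E (letter E, 6 semitones down).

E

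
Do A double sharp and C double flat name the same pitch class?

No

Two spellings are enharmonically equivalent only if they share a pitch class.
Here A## → 11, Cbb → 10; 10 ≠ 11, so they are not.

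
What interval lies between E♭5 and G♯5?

Counting letters E–F–G gives a third.
Eb→G# = 5 semitones, 1 wider than the major third (4), so augmented.

augmented third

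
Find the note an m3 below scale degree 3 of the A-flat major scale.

Scale degree 3 of Ab major is C.
A minor third (3 semitones) below C lands on the letter A, giving A.

A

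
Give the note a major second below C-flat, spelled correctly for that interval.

Bbb

A second below C lands on the letter B.
A major second spans 2 semitones, so Cb moves to pitch class 9. On the letter B that is Bbb.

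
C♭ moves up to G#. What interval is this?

doubly augmented fifth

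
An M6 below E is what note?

G

E down a major sixth is G, so the target letter is G.
From E, a major sixth is 9 semitones down: G.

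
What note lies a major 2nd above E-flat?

F

E up a major second is F#, so the target letter is F.
From Eb, a major second is 2 semitones up: F.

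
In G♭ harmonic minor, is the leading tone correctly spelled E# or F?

F

Each scale degree takes a distinct letter name. Degree 7 of a scale on G must use the letter F.
F and E# are enharmonically the same pitch, but only F uses the letter F, so it is the correct spelling here.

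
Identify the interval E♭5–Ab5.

perfect fourth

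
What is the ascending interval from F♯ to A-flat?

diminished third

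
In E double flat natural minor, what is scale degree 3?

Gbb

Degree 3 takes the letter 2 steps above E, which is G.
In natural minor, degree 3 sits 3 semitones above the tonic. Ebb + 3 semitones is pitch class 5, spelled on G as Gbb.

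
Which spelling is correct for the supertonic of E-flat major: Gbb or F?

F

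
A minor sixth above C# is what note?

A

C up a major sixth is A, so the target letter is A.
From C#, a minor sixth is 8 semitones up: A.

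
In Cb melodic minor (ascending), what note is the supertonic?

Db

Degree 2 takes the letter 1 step above C, which is D.
In melodic minor (ascending), degree 2 sits 2 semitones above the tonic. Cb + 2 semitones is pitch class 1, spelled on D as Db.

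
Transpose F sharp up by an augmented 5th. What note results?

C##

A fifth above F lands on the letter C.
An augmented fifth spans 8 semitones, so F# moves to pitch class 2. On the letter C that is C##.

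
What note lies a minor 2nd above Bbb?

B up a major second is C#, so the target letter is C.
From Bbb, a minor second is 1 semitone up: Cbb.

Cbb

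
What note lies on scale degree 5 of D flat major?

Ab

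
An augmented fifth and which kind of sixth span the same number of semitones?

An augmented fifth spans 8 semitones.
A sixth spanning 8 semitones is minor (the major sixth is 9).

minor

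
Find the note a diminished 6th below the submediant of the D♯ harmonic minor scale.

The submediant of D# harmonic minor is B.
A diminished sixth (7 semitones) below B lands on the letter D, giving D##.

D##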